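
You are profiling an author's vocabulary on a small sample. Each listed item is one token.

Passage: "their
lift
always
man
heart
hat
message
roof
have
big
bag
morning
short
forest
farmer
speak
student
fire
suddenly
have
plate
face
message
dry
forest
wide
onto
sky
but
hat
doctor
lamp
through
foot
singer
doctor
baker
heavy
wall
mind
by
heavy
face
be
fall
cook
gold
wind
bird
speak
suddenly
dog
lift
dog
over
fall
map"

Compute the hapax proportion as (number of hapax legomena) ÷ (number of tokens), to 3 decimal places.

Frequencies: lift:2, hat:2, message:2, have:2, forest:2, speak:2, suddenly:2, face:2, doctor:2, heavy:2, fall:2, dog:2, their:1, always:1, man:1, heart:1, roof:1, big:1, bag:1, morning:1, … (25 more, each freq 1)
Hapax count = 33; token count = 57.
Ratio = 33 / 57 = 0.579

0.579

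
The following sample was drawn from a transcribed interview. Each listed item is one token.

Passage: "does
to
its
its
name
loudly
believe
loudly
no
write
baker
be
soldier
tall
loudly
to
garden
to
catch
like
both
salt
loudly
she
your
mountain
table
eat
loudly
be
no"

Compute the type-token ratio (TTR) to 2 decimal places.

N = 31 tokens, V = 22 types.
TTR = V / N = 22 / 31 = 0.71

0.71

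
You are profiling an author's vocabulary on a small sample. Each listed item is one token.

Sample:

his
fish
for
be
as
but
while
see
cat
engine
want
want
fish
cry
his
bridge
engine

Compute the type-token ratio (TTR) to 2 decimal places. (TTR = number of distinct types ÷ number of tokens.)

0.76

N = 17 tokens, V = 13 types.
TTR = V / N = 13 / 17 = 0.76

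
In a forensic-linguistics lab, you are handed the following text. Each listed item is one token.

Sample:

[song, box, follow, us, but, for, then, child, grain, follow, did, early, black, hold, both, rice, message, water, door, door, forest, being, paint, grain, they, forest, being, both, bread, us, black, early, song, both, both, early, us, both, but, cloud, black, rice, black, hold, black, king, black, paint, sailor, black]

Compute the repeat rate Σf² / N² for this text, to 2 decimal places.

Frequencies: black:7, both:5, us:3, early:3, song:2, follow:2, but:2, grain:2, hold:2, rice:2, door:2, forest:2, being:2, paint:2, box:1, for:1, then:1, child:1, did:1, message:1, … (6 more, each freq 1)
Σf² = 144; N² = 2500
Repeat rate = 144 / 2500 = 0.06

0.06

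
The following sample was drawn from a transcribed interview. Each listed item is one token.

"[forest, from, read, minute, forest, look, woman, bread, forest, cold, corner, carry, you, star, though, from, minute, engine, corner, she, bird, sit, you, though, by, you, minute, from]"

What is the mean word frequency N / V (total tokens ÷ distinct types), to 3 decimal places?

1.556

N = 28 tokens, V = 18 types.
Mean frequency = N / V = 28 / 18 = 1.556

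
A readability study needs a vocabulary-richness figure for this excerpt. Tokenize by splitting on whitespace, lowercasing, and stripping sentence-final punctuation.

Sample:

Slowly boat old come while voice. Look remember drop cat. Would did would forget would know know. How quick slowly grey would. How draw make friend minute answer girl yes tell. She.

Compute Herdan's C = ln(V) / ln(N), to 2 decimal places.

N = 32, V = 26.
ln(V) = 3.258097, ln(N) = 3.465736
C = 3.258097 / 3.465736 = 0.94

0.94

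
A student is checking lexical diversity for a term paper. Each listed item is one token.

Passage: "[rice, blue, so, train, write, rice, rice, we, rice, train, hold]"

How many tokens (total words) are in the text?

Tokens: rice, blue, so, train, write, rice, rice, we, rice, train, hold
N = 11

11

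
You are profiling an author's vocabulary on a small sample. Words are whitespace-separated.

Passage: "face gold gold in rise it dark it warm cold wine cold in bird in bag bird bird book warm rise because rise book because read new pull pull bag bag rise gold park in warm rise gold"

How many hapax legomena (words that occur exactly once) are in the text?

Frequencies: rise:5, gold:4, in:4, warm:3, bird:3, bag:3, it:2, cold:2, book:2, because:2, pull:2, face:1, dark:1, wine:1, read:1, new:1, park:1
Hapax (freq=1): dark, face, new, park, read, wine

6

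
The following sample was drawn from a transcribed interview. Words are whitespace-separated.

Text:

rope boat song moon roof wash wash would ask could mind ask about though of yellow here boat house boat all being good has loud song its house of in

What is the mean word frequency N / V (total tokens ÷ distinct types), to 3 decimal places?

1.304

N = 30 tokens, V = 23 types.
Mean frequency = N / V = 30 / 23 = 1.304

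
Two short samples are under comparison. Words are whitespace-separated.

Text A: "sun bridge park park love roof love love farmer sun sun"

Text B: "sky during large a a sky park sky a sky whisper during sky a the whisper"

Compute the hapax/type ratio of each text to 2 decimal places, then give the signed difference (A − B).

A: hapax=3, V=6, ratio=0.50
B: hapax=3, V=7, ratio=0.43
Difference = 0.50 − 0.43 = 0.07

0.07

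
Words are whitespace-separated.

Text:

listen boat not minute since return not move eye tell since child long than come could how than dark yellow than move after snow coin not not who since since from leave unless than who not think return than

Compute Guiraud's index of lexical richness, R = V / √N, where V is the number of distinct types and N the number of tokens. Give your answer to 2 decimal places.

N = 39, V = 25.
√N = 6.244998
R = 25 / 6.244998 = 4.00

4.00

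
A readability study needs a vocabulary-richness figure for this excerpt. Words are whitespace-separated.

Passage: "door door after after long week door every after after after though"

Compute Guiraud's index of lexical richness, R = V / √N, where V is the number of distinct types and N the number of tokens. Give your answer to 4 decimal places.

N = 12, V = 6.
√N = 3.464102
R = 6 / 3.464102 = 1.7321

1.7321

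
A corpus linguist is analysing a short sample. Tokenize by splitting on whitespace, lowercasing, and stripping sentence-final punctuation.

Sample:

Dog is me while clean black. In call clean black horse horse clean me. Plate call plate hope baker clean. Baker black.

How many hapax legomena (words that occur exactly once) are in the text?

5

Frequencies: clean:4, black:3, me:2, call:2, horse:2, plate:2, baker:2, dog:1, is:1, while:1, in:1, hope:1
Hapax (freq=1): dog, hope, in, is, while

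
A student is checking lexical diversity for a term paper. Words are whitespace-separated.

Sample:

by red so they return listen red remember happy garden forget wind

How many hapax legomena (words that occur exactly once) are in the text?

Frequencies: red:2, by:1, so:1, they:1, return:1, listen:1, remember:1, happy:1, garden:1, forget:1, wind:1
Hapax (freq=1): by, forget, garden, happy, listen, remember, return, so, they, wind

10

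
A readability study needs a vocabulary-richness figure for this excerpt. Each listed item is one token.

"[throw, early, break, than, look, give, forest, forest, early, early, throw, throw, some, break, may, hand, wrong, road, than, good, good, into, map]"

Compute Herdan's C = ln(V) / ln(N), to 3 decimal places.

N = 23, V = 15.
ln(V) = 2.708050, ln(N) = 3.135494
C = 2.708050 / 3.135494 = 0.864

0.864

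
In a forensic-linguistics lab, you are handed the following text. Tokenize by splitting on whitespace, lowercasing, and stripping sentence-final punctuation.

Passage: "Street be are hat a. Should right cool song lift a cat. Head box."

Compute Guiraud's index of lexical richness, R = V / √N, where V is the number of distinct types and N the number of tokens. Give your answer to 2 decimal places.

N = 14, V = 13.
√N = 3.741657
R = 13 / 3.741657 = 3.47

3.47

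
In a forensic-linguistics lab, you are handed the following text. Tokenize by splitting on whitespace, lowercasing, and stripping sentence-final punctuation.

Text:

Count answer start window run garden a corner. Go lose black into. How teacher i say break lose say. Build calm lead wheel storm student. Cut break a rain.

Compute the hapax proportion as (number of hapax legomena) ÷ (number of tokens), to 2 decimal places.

Frequencies: a:2, lose:2, say:2, break:2, count:1, answer:1, start:1, window:1, run:1, garden:1, corner:1, go:1, black:1, into:1, how:1, teacher:1, i:1, build:1, calm:1, lead:1, … (5 more, each freq 1)
Hapax count = 21; token count = 29.
Ratio = 21 / 29 = 0.72

0.72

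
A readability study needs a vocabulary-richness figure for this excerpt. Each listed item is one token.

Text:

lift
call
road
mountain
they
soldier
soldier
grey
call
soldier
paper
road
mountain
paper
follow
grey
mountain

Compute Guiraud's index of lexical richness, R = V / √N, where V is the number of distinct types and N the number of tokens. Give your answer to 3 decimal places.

N = 17, V = 9.
√N = 4.123106
R = 9 / 4.123106 = 2.183

2.183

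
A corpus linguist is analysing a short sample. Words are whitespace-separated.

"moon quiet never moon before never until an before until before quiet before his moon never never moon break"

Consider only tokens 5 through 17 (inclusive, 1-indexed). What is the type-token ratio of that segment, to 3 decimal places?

0.538

Segment tokens 5–17: before, never, until, an, before, until, before, quiet, before, his, moon, never, never
Segment N = 13, segment V = 7.
TTR = 7 / 13 = 0.538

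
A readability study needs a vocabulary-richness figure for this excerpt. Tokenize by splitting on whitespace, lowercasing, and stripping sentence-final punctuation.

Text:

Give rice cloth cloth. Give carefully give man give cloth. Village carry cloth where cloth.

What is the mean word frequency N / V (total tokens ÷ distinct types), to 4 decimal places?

1.8750

N = 15 tokens, V = 8 types.
Mean frequency = N / V = 15 / 8 = 1.8750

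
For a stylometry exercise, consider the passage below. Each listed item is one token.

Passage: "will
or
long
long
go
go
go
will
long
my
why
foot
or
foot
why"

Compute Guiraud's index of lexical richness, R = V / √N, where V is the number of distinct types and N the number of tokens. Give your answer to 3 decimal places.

N = 15, V = 7.
√N = 3.872983
R = 7 / 3.872983 = 1.807

1.807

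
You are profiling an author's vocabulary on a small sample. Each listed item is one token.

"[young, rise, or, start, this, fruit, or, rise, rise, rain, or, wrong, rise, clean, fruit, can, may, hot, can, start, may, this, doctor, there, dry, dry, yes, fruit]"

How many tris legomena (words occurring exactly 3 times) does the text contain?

2

Frequencies: rise:4, or:3, fruit:3, start:2, this:2, can:2, may:2, dry:2, young:1, rain:1, wrong:1, clean:1, hot:1, doctor:1, there:1, yes:1
Words with frequency 3: fruit, or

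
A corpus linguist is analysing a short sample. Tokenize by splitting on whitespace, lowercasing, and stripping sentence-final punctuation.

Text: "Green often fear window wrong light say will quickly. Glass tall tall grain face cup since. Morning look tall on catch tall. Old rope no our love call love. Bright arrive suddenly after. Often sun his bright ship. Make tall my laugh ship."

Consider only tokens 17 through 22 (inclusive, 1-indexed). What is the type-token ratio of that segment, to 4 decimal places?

Segment tokens 17–22: morning, look, tall, on, catch, tall
Segment N = 6, segment V = 5.
TTR = 5 / 6 = 0.8333

0.8333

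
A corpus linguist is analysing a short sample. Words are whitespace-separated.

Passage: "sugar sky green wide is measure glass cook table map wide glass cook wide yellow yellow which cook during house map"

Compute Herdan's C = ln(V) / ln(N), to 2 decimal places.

N = 21, V = 14.
ln(V) = 2.639057, ln(N) = 3.044522
C = 2.639057 / 3.044522 = 0.87

0.87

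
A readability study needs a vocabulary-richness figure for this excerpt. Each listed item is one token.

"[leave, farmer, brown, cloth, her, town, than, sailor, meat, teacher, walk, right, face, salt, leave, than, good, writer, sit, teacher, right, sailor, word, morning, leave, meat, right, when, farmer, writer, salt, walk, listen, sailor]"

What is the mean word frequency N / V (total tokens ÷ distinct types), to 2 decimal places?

1.62

N = 34 tokens, V = 21 types.
Mean frequency = N / V = 34 / 21 = 1.62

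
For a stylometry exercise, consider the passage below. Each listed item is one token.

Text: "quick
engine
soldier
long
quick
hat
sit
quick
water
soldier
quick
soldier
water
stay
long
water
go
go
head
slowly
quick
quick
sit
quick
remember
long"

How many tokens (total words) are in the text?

26

Tokens: quick, engine, soldier, long, quick, hat, sit, quick, water, soldier, quick, soldier, water, stay, long, water, go, go, head, slowly, quick, quick, sit, quick, remember, long
N = 26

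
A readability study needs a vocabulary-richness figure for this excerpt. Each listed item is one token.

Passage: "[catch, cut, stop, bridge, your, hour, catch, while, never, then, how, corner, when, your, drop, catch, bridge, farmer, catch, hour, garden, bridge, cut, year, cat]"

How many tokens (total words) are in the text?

25

Tokens: catch, cut, stop, bridge, your, hour, catch, while, never, then, how, corner, when, your, drop, catch, bridge, farmer, catch, hour, garden, bridge, cut, year, cat
N = 25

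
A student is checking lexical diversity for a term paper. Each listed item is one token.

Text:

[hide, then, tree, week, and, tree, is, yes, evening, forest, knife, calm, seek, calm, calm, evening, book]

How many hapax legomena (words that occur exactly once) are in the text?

Frequencies: calm:3, tree:2, evening:2, hide:1, then:1, week:1, and:1, is:1, yes:1, forest:1, knife:1, seek:1, book:1
Hapax (freq=1): and, book, forest, hide, is, knife, seek, then, week, yes

10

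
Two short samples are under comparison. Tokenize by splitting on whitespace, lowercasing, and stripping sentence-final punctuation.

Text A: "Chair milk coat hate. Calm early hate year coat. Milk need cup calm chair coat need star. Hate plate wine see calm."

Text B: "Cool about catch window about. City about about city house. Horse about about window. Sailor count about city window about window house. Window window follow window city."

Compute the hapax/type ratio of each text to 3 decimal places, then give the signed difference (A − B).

-0.062

A: hapax=7, V=13, ratio=0.538
B: hapax=6, V=10, ratio=0.600
Difference = 0.538 − 0.600 = -0.062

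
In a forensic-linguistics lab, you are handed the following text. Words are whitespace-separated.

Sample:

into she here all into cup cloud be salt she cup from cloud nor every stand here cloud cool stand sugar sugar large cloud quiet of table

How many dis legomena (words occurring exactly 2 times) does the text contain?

Frequencies: cloud:4, into:2, she:2, here:2, cup:2, stand:2, sugar:2, all:1, be:1, salt:1, from:1, nor:1, every:1, cool:1, large:1, quiet:1, of:1, table:1
Words with frequency 2: cup, here, into, she, stand, sugar

6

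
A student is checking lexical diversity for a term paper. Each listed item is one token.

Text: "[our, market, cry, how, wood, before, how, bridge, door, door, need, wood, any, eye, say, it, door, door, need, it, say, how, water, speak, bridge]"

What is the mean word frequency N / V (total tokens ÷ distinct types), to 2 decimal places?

1.67

N = 25 tokens, V = 15 types.
Mean frequency = N / V = 25 / 15 = 1.67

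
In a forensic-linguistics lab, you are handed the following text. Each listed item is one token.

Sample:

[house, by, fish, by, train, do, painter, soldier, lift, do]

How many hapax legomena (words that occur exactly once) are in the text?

Frequencies: by:2, do:2, house:1, fish:1, train:1, painter:1, soldier:1, lift:1
Hapax (freq=1): fish, house, lift, painter, soldier, train

6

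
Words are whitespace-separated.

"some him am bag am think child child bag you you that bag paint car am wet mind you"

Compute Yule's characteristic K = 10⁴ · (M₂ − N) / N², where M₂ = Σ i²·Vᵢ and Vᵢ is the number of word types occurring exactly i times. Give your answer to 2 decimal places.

Frequencies: am:3, bag:3, you:3, child:2, some:1, him:1, think:1, that:1, paint:1, car:1, wet:1, mind:1
N = 19. Frequency spectrum: V_1=8, V_2=1, V_3=3
M₂ = 1²·8 + 2²·1 + 3²·3 = 39
K = 10000 × (39 − 19) / 19² = 554.02

554.02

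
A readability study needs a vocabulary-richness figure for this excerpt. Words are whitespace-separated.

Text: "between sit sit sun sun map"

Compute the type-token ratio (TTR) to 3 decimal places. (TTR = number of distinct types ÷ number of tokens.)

N = 6 tokens, V = 4 types.
TTR = V / N = 4 / 6 = 0.667

0.667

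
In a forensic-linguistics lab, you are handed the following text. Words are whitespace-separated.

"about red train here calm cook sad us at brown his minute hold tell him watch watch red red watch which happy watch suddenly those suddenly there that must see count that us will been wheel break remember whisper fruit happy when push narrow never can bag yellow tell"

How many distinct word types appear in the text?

Distinct types: {about, at, bag, been, break, brown, calm, can, cook, count, fruit, happy, here, him, his, hold, minute, must, narrow, never, push, red, remember, sad, see, suddenly, tell, that, there, those, train, us, watch, wheel, when, which, whisper, will, yellow}
V = 39

39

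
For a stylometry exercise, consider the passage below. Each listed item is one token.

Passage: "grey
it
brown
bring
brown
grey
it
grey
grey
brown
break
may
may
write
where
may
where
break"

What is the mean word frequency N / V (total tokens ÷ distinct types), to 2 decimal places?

2.25

N = 18 tokens, V = 8 types.
Mean frequency = N / V = 18 / 8 = 2.25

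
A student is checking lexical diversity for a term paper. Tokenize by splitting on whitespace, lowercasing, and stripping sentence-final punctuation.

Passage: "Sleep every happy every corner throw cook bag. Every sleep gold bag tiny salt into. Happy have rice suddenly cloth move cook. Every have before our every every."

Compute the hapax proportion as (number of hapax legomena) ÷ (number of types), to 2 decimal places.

Frequencies: every:6, sleep:2, happy:2, cook:2, bag:2, have:2, corner:1, throw:1, gold:1, tiny:1, salt:1, into:1, rice:1, suddenly:1, cloth:1, move:1, before:1, our:1
Hapax count = 12; type count = 18.
Ratio = 12 / 18 = 0.67

0.67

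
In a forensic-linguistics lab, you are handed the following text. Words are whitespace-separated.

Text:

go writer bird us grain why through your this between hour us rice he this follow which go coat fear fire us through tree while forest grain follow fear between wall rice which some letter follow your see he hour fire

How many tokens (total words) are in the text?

41

Tokens: go, writer, bird, us, grain, why, through, your, this, between, hour, us, rice, he, this, follow, which, go, coat, fear, fire, us, through, tree, while, forest, grain, follow, fear, between, wall, rice, which, some, letter, follow, your, see, he, hour, fire
N = 41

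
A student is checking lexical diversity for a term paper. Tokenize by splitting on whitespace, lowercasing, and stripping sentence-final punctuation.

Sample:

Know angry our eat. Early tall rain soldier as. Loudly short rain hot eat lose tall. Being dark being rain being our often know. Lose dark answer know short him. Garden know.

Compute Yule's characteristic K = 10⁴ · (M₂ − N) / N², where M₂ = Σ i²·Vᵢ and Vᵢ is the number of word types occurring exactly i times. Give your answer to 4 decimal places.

Frequencies: know:4, rain:3, being:3, our:2, eat:2, tall:2, short:2, lose:2, dark:2, angry:1, early:1, soldier:1, as:1, loudly:1, hot:1, often:1, answer:1, him:1, garden:1
N = 32. Frequency spectrum: V_1=10, V_2=6, V_3=2, V_4=1
M₂ = 1²·10 + 2²·6 + 3²·2 + 4²·1 = 68
K = 10000 × (68 − 32) / 32² = 351.5625

351.5625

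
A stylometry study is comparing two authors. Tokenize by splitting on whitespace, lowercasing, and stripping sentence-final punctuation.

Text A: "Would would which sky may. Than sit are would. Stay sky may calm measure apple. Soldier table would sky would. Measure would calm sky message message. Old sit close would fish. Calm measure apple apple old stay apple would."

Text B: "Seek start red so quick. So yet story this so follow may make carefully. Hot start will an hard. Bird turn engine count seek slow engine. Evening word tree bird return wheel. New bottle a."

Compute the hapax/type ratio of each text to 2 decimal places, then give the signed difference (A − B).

-0.42

A: hapax=7, V=17, ratio=0.41
B: hapax=24, V=29, ratio=0.83
Difference = 0.41 − 0.83 = -0.42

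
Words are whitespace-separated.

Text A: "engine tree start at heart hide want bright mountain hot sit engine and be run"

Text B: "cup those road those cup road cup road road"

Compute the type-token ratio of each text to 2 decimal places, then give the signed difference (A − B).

0.60

TTR(A) = 14/15 = 0.93
TTR(B) = 3/9 = 0.33
Difference = 0.93 − 0.33 = 0.60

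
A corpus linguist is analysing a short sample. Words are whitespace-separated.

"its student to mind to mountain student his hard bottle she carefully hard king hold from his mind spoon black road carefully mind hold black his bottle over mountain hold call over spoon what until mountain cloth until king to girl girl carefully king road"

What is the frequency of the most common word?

3

Frequencies: to:3, mind:3, mountain:3, his:3, carefully:3, king:3, hold:3, student:2, hard:2, bottle:2, spoon:2, black:2, road:2, over:2, until:2, girl:2, its:1, she:1, from:1, call:1, … (2 more, each freq 1)
Most common: 'to' with frequency 3.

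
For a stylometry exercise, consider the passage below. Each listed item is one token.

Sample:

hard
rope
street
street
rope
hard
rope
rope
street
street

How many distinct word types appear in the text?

Distinct types: {hard, rope, street}
V = 3

3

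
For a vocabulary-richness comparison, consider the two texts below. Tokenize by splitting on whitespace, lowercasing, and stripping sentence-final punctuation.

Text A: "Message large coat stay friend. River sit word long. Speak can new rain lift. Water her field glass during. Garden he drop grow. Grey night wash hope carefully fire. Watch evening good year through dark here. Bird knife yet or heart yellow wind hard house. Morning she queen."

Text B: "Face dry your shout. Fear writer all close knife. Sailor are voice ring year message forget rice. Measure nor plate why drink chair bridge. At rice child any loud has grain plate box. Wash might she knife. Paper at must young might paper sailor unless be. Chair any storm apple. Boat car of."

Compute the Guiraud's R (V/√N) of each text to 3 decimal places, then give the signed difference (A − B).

A: V=48, N=48, R=6.928
B: V=44, N=53, R=6.044
Difference = 6.928 − 6.044 = 0.884

0.884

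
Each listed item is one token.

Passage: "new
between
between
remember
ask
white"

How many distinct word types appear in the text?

Distinct types: {ask, between, new, remember, white}
V = 5

5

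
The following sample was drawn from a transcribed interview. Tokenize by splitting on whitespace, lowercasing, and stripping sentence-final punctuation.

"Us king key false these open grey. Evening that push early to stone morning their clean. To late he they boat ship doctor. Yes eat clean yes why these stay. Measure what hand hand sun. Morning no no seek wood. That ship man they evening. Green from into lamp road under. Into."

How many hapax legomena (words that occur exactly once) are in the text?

28

Frequencies: these:2, evening:2, that:2, to:2, morning:2, clean:2, they:2, ship:2, yes:2, hand:2, no:2, into:2, us:1, king:1, key:1, false:1, open:1, grey:1, push:1, early:1, … (20 more, each freq 1)
Hapax (freq=1): boat, doctor, early, eat, false, from, green, grey, he, key, king, lamp, late, man, measure, open, push, road, seek, stay, stone, sun, their, under, us, what, why, wood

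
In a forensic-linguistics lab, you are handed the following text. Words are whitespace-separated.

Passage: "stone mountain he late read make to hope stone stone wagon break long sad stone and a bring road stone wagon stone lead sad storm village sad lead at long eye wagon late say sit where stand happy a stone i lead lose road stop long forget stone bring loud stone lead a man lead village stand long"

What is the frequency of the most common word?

Frequencies: stone:9, lead:5, long:4, wagon:3, sad:3, a:3, late:2, bring:2, road:2, village:2, stand:2, mountain:1, he:1, read:1, make:1, to:1, hope:1, break:1, and:1, storm:1, … (12 more, each freq 1)
Most common: 'stone' with frequency 9.

9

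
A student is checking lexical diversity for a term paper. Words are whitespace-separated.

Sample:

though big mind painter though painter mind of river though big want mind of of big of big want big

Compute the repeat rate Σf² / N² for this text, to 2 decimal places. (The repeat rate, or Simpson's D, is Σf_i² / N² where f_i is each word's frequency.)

0.17

Frequencies: big:5, of:4, though:3, mind:3, painter:2, want:2, river:1
Σf² = 68; N² = 400
Repeat rate = 68 / 400 = 0.17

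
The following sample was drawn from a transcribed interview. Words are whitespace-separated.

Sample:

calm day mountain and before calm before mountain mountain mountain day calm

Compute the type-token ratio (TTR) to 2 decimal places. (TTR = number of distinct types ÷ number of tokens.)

0.42

N = 12 tokens, V = 5 types.
TTR = V / N = 5 / 12 = 0.42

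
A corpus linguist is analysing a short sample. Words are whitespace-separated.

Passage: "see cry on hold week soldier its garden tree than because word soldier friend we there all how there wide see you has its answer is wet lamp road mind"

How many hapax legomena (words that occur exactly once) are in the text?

22

Frequencies: see:2, soldier:2, its:2, there:2, cry:1, on:1, hold:1, week:1, garden:1, tree:1, than:1, because:1, word:1, friend:1, we:1, all:1, how:1, wide:1, you:1, has:1, … (6 more, each freq 1)
Hapax (freq=1): all, answer, because, cry, friend, garden, has, hold, how, is, lamp, mind, on, road, than, tree, we, week, wet, wide, word, you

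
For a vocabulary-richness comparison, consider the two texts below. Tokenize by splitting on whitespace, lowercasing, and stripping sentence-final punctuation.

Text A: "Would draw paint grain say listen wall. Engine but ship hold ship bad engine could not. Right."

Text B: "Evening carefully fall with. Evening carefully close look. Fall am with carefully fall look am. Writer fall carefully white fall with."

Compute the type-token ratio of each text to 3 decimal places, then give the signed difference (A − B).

TTR(A) = 15/17 = 0.882
TTR(B) = 9/21 = 0.429
Difference = 0.882 − 0.429 = 0.453

0.453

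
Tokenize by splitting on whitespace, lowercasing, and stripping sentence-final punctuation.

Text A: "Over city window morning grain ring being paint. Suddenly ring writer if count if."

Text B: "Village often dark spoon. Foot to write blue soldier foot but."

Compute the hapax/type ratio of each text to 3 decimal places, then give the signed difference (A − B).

A: hapax=10, V=12, ratio=0.833
B: hapax=9, V=10, ratio=0.900
Difference = 0.833 − 0.900 = -0.067

-0.067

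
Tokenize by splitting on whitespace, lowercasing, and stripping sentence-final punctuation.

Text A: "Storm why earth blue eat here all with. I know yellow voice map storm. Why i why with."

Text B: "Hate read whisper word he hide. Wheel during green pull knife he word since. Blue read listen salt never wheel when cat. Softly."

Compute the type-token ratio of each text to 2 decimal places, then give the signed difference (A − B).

TTR(A) = 13/18 = 0.72
TTR(B) = 19/23 = 0.83
Difference = 0.72 − 0.83 = -0.11

-0.11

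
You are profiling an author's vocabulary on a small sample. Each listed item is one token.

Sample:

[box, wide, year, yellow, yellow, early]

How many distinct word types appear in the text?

Distinct types: {box, early, wide, year, yellow}
V = 5

5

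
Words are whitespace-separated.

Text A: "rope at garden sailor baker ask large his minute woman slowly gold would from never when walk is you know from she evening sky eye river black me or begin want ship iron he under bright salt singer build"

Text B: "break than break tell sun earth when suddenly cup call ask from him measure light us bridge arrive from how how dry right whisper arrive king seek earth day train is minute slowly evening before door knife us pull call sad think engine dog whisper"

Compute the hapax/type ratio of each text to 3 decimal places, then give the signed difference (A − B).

0.190

A: hapax=37, V=38, ratio=0.974
B: hapax=29, V=37, ratio=0.784
Difference = 0.974 − 0.784 = 0.190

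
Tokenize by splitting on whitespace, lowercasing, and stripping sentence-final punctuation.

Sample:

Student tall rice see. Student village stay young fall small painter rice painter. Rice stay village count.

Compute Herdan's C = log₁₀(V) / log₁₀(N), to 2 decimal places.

N = 17, V = 11.
log₁₀(V) = 1.041393, log₁₀(N) = 1.230449
C = 1.041393 / 1.230449 = 0.85

0.85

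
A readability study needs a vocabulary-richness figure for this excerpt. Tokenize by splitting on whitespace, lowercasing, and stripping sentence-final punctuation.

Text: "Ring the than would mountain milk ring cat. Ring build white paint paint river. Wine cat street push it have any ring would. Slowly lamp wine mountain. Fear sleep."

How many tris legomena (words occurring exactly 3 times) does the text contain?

0

Frequencies: ring:4, would:2, mountain:2, cat:2, paint:2, wine:2, the:1, than:1, milk:1, build:1, white:1, river:1, street:1, push:1, it:1, have:1, any:1, slowly:1, lamp:1, fear:1, … (1 more, each freq 1)
Words with frequency 3: (none)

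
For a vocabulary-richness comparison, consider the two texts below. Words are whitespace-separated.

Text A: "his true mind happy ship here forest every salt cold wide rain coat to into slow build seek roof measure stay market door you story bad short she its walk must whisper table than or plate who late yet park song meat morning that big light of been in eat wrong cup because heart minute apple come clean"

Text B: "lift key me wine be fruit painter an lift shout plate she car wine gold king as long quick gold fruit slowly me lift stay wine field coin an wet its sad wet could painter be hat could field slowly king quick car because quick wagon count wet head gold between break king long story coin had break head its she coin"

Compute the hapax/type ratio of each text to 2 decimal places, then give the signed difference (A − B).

A: hapax=58, V=58, ratio=1.00
B: hapax=13, V=34, ratio=0.38
Difference = 1.00 − 0.38 = 0.62

0.62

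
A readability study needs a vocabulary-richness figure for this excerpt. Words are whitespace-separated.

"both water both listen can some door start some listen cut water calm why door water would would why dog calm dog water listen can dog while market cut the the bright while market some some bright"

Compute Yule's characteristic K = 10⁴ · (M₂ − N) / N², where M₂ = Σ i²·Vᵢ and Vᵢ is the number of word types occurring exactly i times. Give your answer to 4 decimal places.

Frequencies: water:4, some:4, listen:3, dog:3, both:2, can:2, door:2, cut:2, calm:2, why:2, would:2, while:2, market:2, the:2, bright:2, start:1
N = 37. Frequency spectrum: V_1=1, V_2=11, V_3=2, V_4=2
M₂ = 1²·1 + 2²·11 + 3²·2 + 4²·2 = 95
K = 10000 × (95 − 37) / 37² = 423.6669

423.6669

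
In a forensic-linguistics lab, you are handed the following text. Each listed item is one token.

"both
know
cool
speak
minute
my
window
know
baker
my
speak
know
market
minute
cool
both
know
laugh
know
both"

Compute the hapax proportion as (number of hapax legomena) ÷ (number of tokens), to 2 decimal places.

Frequencies: know:5, both:3, cool:2, speak:2, minute:2, my:2, window:1, baker:1, market:1, laugh:1
Hapax count = 4; token count = 20.
Ratio = 4 / 20 = 0.20

0.20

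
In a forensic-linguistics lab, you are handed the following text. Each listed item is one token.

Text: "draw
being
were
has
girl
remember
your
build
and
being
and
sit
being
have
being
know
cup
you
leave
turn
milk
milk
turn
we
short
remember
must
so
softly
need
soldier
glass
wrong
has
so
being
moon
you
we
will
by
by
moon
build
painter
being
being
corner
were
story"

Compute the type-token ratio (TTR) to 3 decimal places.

0.640

N = 50 tokens, V = 32 types.
TTR = V / N = 32 / 50 = 0.640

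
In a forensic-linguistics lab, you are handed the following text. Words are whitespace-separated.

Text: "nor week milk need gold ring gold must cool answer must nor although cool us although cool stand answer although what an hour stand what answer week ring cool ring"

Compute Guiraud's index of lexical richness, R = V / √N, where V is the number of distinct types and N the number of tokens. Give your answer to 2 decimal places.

N = 30, V = 15.
√N = 5.477226
R = 15 / 5.477226 = 2.74

2.74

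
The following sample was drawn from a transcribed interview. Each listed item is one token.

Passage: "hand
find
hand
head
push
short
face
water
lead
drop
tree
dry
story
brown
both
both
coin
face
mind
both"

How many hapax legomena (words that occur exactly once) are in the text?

13

Frequencies: both:3, hand:2, face:2, find:1, head:1, push:1, short:1, water:1, lead:1, drop:1, tree:1, dry:1, story:1, brown:1, coin:1, mind:1
Hapax (freq=1): brown, coin, drop, dry, find, head, lead, mind, push, short, story, tree, water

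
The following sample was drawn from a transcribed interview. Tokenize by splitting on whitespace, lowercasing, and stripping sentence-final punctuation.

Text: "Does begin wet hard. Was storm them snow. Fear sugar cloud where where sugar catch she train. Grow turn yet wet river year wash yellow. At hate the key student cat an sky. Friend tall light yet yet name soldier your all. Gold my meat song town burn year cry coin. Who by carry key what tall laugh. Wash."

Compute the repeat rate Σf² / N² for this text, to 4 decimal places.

0.0227

Frequencies: yet:3, wet:2, sugar:2, where:2, year:2, wash:2, key:2, tall:2, does:1, begin:1, hard:1, was:1, storm:1, them:1, snow:1, fear:1, cloud:1, catch:1, she:1, train:1, … (30 more, each freq 1)
Σf² = 79; N² = 3481
Repeat rate = 79 / 3481 = 0.0227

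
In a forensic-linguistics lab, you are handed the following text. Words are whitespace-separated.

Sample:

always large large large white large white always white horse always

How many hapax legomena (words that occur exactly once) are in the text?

1

Frequencies: large:4, always:3, white:3, horse:1
Hapax (freq=1): horse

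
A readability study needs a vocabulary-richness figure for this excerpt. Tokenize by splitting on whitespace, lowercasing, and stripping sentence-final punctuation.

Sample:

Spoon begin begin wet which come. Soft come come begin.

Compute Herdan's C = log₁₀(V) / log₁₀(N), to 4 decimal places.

N = 10, V = 6.
log₁₀(V) = 0.778151, log₁₀(N) = 1.000000
C = 0.778151 / 1.000000 = 0.7782

0.7782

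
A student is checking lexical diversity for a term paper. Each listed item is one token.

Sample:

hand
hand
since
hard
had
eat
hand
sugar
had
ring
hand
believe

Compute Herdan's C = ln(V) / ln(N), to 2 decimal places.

N = 12, V = 8.
ln(V) = 2.079442, ln(N) = 2.484907
C = 2.079442 / 2.484907 = 0.84

0.84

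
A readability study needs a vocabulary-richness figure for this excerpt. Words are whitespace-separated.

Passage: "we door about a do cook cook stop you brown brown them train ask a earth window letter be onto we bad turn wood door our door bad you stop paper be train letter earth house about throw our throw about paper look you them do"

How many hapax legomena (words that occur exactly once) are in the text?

7

Frequencies: door:3, about:3, you:3, we:2, a:2, do:2, cook:2, stop:2, brown:2, them:2, train:2, earth:2, letter:2, be:2, bad:2, our:2, paper:2, throw:2, ask:1, window:1, … (5 more, each freq 1)
Hapax (freq=1): ask, house, look, onto, turn, window, wood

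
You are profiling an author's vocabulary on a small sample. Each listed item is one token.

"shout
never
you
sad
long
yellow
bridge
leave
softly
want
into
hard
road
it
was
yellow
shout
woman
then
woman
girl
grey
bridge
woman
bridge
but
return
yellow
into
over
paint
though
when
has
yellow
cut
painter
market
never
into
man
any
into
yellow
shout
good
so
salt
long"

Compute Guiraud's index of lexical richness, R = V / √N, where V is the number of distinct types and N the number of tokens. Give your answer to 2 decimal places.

4.86

N = 49, V = 34.
√N = 7.000000
R = 34 / 7.000000 = 4.86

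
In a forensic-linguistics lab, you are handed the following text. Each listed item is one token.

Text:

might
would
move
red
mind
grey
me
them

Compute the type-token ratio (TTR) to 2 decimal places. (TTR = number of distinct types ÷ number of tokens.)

1.00

N = 8 tokens, V = 8 types.
TTR = V / N = 8 / 8 = 1.00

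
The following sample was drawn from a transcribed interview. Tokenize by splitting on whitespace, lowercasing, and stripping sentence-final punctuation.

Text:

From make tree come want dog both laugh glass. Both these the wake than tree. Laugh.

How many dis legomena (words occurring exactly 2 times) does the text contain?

3

Frequencies: tree:2, both:2, laugh:2, from:1, make:1, come:1, want:1, dog:1, glass:1, these:1, the:1, wake:1, than:1
Words with frequency 2: both, laugh, tree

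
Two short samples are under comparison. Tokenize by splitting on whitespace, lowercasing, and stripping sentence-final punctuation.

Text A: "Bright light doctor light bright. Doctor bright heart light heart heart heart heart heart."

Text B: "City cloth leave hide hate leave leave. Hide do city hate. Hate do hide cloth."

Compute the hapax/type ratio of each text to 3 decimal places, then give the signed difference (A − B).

0.000

A: hapax=0, V=4, ratio=0.000
B: hapax=0, V=6, ratio=0.000
Difference = 0.000 − 0.000 = 0.000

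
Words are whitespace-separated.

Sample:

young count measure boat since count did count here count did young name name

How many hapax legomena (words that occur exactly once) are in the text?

4

Frequencies: count:4, young:2, did:2, name:2, measure:1, boat:1, since:1, here:1
Hapax (freq=1): boat, here, measure, since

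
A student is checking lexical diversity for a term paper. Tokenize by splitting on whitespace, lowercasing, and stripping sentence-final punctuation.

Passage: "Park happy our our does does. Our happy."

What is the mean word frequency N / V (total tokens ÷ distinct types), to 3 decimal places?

2.000

N = 8 tokens, V = 4 types.
Mean frequency = N / V = 8 / 4 = 2.000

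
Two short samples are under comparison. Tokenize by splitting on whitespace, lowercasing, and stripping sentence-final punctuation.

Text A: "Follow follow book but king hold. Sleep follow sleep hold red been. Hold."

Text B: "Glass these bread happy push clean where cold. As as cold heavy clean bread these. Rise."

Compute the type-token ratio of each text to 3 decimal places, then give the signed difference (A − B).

TTR(A) = 8/13 = 0.615
TTR(B) = 11/16 = 0.688
Difference = 0.615 − 0.688 = -0.073

-0.073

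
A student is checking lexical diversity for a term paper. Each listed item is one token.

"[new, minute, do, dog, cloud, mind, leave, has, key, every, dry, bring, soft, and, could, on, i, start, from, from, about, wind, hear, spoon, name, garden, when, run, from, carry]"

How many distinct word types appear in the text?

Distinct types: {about, and, bring, carry, cloud, could, do, dog, dry, every, from, garden, has, hear, i, key, leave, mind, minute, name, new, on, run, soft, spoon, start, when, wind}
V = 28

28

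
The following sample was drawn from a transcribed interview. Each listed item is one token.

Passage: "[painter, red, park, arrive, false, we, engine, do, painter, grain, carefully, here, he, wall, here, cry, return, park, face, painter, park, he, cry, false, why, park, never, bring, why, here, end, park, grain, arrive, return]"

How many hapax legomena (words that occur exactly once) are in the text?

10

Frequencies: park:5, painter:3, here:3, arrive:2, false:2, grain:2, he:2, cry:2, return:2, why:2, red:1, we:1, engine:1, do:1, carefully:1, wall:1, face:1, never:1, bring:1, end:1
Hapax (freq=1): bring, carefully, do, end, engine, face, never, red, wall, we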